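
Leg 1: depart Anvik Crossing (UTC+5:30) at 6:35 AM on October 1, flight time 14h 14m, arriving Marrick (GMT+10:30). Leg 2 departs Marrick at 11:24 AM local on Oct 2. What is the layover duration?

Convert departure to UTC: 6:35 AM − 5:30 = 1:05 AM UTC on Oct 1.
Add 14 hours and 14 minutes flight time → 3:19 PM UTC.
Marrick is UTC+10:30, so local arrival = 3:19 PM + 10:30 = 1:49 AM on Oct 2.
Layover = 11:24 AM − 1:49 AM = 9 hours 35 minutes.

9 hours 35 minutes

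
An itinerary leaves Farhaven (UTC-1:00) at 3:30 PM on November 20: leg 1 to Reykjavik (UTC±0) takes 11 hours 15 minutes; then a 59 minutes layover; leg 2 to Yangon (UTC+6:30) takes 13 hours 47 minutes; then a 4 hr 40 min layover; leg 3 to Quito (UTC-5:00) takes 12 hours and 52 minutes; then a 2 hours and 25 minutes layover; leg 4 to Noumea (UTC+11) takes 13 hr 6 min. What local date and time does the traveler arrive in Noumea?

2:34 PM on Nov 23

Convert departure to UTC: 3:30 PM + 1:00 = 4:30 PM UTC on Nov 20.
Add 11 hours 15 minutes leg 1 → 3:45 AM UTC (Nov 21).
Add 59 minutes layover in Reykjavik → 4:44 AM UTC.
Add 13 hours 47 minutes leg 2 → 6:31 PM UTC.
Add 4 hours 40 minutes layover in Yangon → 11:11 PM UTC.
Add 12 hours 52 minutes leg 3 → 12:03 PM UTC (Nov 22).
Add 2 hours and 25 minutes layover in Quito → 2:28 PM UTC.
Add 13 hours and 6 minutes leg 4 → 3:34 AM UTC (Nov 23).
Noumea is UTC+11:00, so local arrival = 3:34 AM + 11:00 = 2:34 PM on Nov 23.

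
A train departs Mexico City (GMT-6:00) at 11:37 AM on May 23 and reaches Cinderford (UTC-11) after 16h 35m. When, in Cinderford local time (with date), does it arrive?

Convert departure to UTC: 11:37 AM + 6:00 = 5:37 PM UTC on May 23.
Add 16 hours and 35 minutes travel time → 10:12 AM UTC (May 24).
Cinderford is UTC−11:00, so local arrival = 10:12 AM − 11:00 = 11:12 PM on May 23.

11:12 PM on May 23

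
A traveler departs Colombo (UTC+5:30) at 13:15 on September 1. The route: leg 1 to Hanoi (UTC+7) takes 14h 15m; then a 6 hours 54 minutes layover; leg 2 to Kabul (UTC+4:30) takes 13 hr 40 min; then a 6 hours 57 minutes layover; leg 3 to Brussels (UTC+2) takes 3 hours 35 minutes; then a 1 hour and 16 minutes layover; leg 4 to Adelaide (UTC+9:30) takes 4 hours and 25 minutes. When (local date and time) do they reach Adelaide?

20:17 on September 3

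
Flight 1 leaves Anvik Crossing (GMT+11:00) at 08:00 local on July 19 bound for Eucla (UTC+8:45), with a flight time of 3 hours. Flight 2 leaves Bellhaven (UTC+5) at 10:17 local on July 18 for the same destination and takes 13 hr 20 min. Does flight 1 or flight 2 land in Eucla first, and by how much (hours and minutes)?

the second, by 5 hours 23 minutes

Flight 1 in UTC: 08:00 − 11:00 = 21:00 on Jul 18.
+3 hours → arrive 00:00 UTC on Jul 19.
Flight 2 in UTC: 10:17 − 5:00 = 05:17 on Jul 18.
+13 hours and 20 minutes → arrive 18:37 UTC on Jul 18.
Flight 2 lands earlier by 5 hours 23 minutes.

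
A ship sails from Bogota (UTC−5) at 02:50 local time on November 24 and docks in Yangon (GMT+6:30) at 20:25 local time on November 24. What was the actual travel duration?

6 hours 5 minutes

Departure in UTC: 02:50 + 5:00 = 07:50 on Nov 24.
Arrival in UTC: 20:25 − 6:30 = 13:55 on Nov 24.
Elapsed = 13:55 − 07:50 = 6 hours 5 minutes.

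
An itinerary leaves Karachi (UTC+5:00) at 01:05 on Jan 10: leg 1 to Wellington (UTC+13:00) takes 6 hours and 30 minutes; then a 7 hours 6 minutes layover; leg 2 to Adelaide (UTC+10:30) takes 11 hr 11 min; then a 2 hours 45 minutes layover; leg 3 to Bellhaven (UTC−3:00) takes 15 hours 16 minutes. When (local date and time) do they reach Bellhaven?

Convert departure to UTC: 01:05 − 5:00 = 20:05 UTC on Jan 9.
Add 6 hours 30 minutes leg 1 → 02:35 UTC (Jan 10).
Add 7 hours 6 minutes layover in Wellington → 09:41 UTC.
Add 11 hours 11 minutes leg 2 → 20:52 UTC.
Add 2 hours 45 minutes layover in Adelaide → 23:37 UTC.
Add 15 hours and 16 minutes leg 3 → 14:53 UTC (Jan 11).
Bellhaven is UTC−3:00, so local arrival = 14:53 − 3:00 = 11:53 on Jan 11.

11:53 on January 11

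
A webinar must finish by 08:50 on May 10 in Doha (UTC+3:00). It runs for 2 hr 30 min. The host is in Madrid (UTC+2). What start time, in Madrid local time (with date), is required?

05:20 on May 10

Target end time in UTC: 08:50 − 3:00 = 05:50 on May 10.
Subtract 2 hours 30 minutes → start 03:20 UTC on May 10.
Madrid is UTC+2:00: 03:20 + 2:00 = 05:20 on May 10.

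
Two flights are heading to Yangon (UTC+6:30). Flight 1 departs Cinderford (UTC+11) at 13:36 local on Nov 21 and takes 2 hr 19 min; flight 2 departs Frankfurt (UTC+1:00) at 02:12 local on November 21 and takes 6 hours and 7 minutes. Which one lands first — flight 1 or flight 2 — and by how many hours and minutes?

the first, by 2 hours 24 minutes

Flight 1 in UTC: 13:36 − 11:00 = 02:36 on Nov 21.
+2 hours 19 minutes → arrive 04:55 UTC on Nov 21.
Flight 2 in UTC: 02:12 − 1:00 = 01:12 on Nov 21.
+6 hours and 7 minutes → arrive 07:19 UTC on Nov 21.
Flight 1 lands earlier by 2 hours 24 minutes.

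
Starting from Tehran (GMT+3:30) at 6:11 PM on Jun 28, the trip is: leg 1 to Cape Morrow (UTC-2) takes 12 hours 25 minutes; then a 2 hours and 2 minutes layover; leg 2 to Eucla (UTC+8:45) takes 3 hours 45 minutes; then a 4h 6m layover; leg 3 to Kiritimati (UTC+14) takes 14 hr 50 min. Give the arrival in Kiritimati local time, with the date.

5:49 PM on June 30

Convert departure to UTC: 6:11 PM − 3:30 = 2:41 PM UTC on Jun 28.
Add 12 hours and 25 minutes leg 1 → 3:06 AM UTC (Jun 29).
Add 2 hours 2 minutes layover in Cape Morrow → 5:08 AM UTC.
Add 3 hours 45 minutes leg 2 → 8:53 AM UTC.
Add 4 hours and 6 minutes layover in Eucla → 12:59 PM UTC.
Add 14 hours 50 minutes leg 3 → 3:49 AM UTC (Jun 30).
Kiritimati is UTC+14:00, so local arrival = 3:49 AM + 14:00 = 5:49 PM on Jun 30.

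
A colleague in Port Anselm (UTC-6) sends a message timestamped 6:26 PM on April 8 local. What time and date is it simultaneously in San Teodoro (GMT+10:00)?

San Teodoro is 16:00 ahead of Port Anselm.
Shift by the zone difference: 6:26 PM + 16:00 = 10:26 AM on Apr 9 in San Teodoro.

10:26 AM on April 9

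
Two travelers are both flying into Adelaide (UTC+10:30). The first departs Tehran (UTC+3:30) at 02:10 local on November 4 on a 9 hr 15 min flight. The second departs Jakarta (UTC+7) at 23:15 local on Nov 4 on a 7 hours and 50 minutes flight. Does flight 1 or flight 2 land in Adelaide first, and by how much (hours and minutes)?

the first, by 16 hours 10 minutes

Flight 1 in UTC: 02:10 − 3:30 = 22:40 on Nov 3.
+9 hours and 15 minutes → arrive 07:55 UTC on Nov 4.
Flight 2 in UTC: 23:15 − 7:00 = 16:15 on Nov 4.
+7 hours 50 minutes → arrive 00:05 UTC on Nov 5.
Flight 1 lands earlier by 16 hours 10 minutes.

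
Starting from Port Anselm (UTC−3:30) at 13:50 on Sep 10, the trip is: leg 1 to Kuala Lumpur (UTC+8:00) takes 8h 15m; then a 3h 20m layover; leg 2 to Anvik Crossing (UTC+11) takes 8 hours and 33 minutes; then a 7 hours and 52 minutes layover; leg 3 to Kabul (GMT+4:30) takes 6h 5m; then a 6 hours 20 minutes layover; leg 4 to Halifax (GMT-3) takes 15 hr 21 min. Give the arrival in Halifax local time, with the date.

22:06 on September 12

Convert departure to UTC: 13:50 + 3:30 = 17:20 UTC on Sep 10.
Add 8 hours and 15 minutes leg 1 → 01:35 UTC (Sep 11).
Add 3 hours 20 minutes layover in Kuala Lumpur → 04:55 UTC.
Add 8 hours 33 minutes leg 2 → 13:28 UTC.
Add 7 hours 52 minutes layover in Anvik Crossing → 21:20 UTC.
Add 6 hours 5 minutes leg 3 → 03:25 UTC (Sep 12).
Add 6 hours and 20 minutes layover in Kabul → 09:45 UTC.
Add 15 hours and 21 minutes leg 4 → 01:06 UTC (Sep 13).
Halifax is UTC−3:00, so local arrival = 01:06 − 3:00 = 22:06 on Sep 12.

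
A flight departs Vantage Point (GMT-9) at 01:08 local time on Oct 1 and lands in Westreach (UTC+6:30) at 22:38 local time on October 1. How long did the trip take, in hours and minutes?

6 hours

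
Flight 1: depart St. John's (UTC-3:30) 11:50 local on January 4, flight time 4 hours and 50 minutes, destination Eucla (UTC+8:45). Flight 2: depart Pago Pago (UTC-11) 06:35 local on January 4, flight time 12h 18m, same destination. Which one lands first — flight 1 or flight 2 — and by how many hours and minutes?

the first, by 9 hours 43 minutes

Flight 1 in UTC: 11:50 + 3:30 = 15:20 on Jan 4.
+4 hours 50 minutes → arrive 20:10 UTC on Jan 4.
Flight 2 in UTC: 06:35 + 11:00 = 17:35 on Jan 4.
+12 hours 18 minutes → arrive 05:53 UTC on Jan 5.
Flight 1 lands earlier by 9 hours 43 minutes.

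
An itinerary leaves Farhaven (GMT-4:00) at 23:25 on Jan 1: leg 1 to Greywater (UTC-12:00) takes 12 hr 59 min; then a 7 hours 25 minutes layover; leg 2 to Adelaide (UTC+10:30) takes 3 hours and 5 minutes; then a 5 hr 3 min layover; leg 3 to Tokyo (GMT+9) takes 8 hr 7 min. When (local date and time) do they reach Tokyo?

01:04 on January 4

Convert departure to UTC: 23:25 + 4:00 = 03:25 UTC on Jan 2.
Add 12 hours 59 minutes leg 1 → 16:24 UTC.
Add 7 hours and 25 minutes layover in Greywater → 23:49 UTC.
Add 3 hours 5 minutes leg 2 → 02:54 UTC (Jan 3).
Add 5 hours 3 minutes layover in Adelaide → 07:57 UTC.
Add 8 hours 7 minutes leg 3 → 16:04 UTC.
Tokyo is UTC+9:00, so local arrival = 16:04 + 9:00 = 01:04 on Jan 4.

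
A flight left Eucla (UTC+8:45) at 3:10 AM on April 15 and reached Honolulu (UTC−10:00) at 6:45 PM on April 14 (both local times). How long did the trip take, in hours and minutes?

Departure in UTC: 3:10 AM − 8:45 = 6:25 PM on Apr 14.
Arrival in UTC: 6:45 PM + 10:00 = 4:45 AM on Apr 15.
Elapsed = 4:45 AM − 6:25 PM (+1 day) = 10 hours 20 minutes.

10 hours 20 minutes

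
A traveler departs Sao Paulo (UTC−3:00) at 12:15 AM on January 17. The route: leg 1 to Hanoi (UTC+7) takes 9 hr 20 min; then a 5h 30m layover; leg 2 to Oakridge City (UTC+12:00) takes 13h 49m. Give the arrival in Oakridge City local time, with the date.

7:54 PM on January 18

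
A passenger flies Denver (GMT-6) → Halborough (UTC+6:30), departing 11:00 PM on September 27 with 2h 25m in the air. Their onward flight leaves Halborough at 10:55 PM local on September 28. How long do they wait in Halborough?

Convert departure to UTC: 11:00 PM + 6:00 = 5:00 AM UTC on Sep 28.
Add 2 hours 25 minutes flight time → 7:25 AM UTC.
Halborough is UTC+6:30, so local arrival = 7:25 AM + 6:30 = 1:55 PM on Sep 28.
Layover = 10:55 PM − 1:55 PM = 9 hours.

9 hours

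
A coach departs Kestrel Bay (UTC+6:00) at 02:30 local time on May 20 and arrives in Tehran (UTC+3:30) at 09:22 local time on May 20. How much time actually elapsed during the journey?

Tehran is 2:30 behind Kestrel Bay.
Clock-face elapsed time (ignoring zones) is 6 hours 52 minutes.
Actual elapsed = 6 hours 52 minutes + 2:30 = 9 hours 22 minutes.

9 hours 22 minutes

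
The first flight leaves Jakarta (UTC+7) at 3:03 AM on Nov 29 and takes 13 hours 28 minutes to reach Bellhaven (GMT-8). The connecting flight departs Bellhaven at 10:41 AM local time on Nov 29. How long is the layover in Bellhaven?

Convert departure to UTC: 3:03 AM − 7:00 = 8:03 PM UTC on Nov 28.
Add 13 hours and 28 minutes flight time → 9:31 AM UTC (Nov 29).
Bellhaven is UTC−8:00, so local arrival = 9:31 AM − 8:00 = 1:31 AM on Nov 29.
Layover = 10:41 AM − 1:31 AM = 9 hours 10 minutes.

9 hours 10 minutes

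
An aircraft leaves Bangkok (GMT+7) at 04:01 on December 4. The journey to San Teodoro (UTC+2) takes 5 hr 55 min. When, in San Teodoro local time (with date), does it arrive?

04:56 on December 4

Convert departure to UTC: 04:01 − 7:00 = 21:01 UTC on Dec 3.
Add 5 hours and 55 minutes travel time → 02:56 UTC (Dec 4).
San Teodoro is UTC+2:00, so local arrival = 02:56 + 2:00 = 04:56 on Dec 4.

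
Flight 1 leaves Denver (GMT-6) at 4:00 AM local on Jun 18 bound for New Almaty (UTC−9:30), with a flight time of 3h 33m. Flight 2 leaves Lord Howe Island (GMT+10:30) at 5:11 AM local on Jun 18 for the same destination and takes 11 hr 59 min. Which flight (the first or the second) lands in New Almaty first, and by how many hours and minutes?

the second, by 6 hours 53 minutes

Flight 1 in UTC: 4:00 AM + 6:00 = 10:00 AM on Jun 18.
+3 hours 33 minutes → arrive 1:33 PM UTC on Jun 18.
Flight 2 in UTC: 5:11 AM − 10:30 = 6:41 PM on Jun 17.
+11 hours 59 minutes → arrive 6:40 AM UTC on Jun 18.
Flight 2 lands earlier by 6 hours 53 minutes.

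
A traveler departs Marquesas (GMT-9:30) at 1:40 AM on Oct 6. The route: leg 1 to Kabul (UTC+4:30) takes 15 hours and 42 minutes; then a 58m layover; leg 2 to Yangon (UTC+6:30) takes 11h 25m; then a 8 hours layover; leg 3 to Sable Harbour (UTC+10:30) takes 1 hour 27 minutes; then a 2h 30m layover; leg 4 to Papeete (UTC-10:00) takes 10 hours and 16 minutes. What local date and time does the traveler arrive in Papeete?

3:28 AM on October 8

Convert departure to UTC: 1:40 AM + 9:30 = 11:10 AM UTC on Oct 6.
Add 15 hours 42 minutes leg 1 → 2:52 AM UTC (Oct 7).
Add 58 minutes layover in Kabul → 3:50 AM UTC.
Add 11 hours 25 minutes leg 2 → 3:15 PM UTC.
Add 8 hours layover in Yangon → 11:15 PM UTC.
Add 1 hour 27 minutes leg 3 → 12:42 AM UTC (Oct 8).
Add 2 hours 30 minutes layover in Sable Harbour → 3:12 AM UTC.
Add 10 hours and 16 minutes leg 4 → 1:28 PM UTC.
Papeete is UTC−10:00, so local arrival = 1:28 PM − 10:00 = 3:28 AM on Oct 8.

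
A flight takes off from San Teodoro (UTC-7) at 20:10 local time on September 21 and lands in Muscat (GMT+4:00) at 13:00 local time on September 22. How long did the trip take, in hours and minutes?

Departure in UTC: 20:10 + 7:00 = 03:10 on Sep 22.
Arrival in UTC: 13:00 − 4:00 = 09:00 on Sep 22.
Elapsed = 09:00 − 03:10 = 5 hours 50 minutes.

5 hours 50 minutes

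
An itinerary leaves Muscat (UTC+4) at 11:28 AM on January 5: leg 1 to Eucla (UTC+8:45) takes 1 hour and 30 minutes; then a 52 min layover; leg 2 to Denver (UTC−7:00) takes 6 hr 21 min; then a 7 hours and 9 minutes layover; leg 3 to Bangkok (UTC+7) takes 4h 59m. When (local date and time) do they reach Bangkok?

Convert departure to UTC: 11:28 AM − 4:00 = 7:28 AM UTC on Jan 5.
Add 1 hour and 30 minutes leg 1 → 8:58 AM UTC.
Add 52 minutes layover in Eucla → 9:50 AM UTC.
Add 6 hours and 21 minutes leg 2 → 4:11 PM UTC.
Add 7 hours and 9 minutes layover in Denver → 11:20 PM UTC.
Add 4 hours and 59 minutes leg 3 → 4:19 AM UTC (Jan 6).
Bangkok is UTC+7:00, so local arrival = 4:19 AM + 7:00 = 11:19 AM on Jan 6.

11:19 AM on January 6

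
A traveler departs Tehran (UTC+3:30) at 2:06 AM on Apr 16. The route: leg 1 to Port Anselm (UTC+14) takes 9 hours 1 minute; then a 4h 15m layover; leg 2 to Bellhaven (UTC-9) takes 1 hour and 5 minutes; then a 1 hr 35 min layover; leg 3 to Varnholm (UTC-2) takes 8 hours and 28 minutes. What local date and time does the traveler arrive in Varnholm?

Convert departure to UTC: 2:06 AM − 3:30 = 10:36 PM UTC on Apr 15.
Add 9 hours and 1 minute leg 1 → 7:37 AM UTC (Apr 16).
Add 4 hours and 15 minutes layover in Port Anselm → 11:52 AM UTC.
Add 1 hour 5 minutes leg 2 → 12:57 PM UTC.
Add 1 hour and 35 minutes layover in Bellhaven → 2:32 PM UTC.
Add 8 hours 28 minutes leg 3 → 11:00 PM UTC.
Varnholm is UTC−2:00, so local arrival = 11:00 PM − 2:00 = 9:00 PM on Apr 16.

9:00 PM on April 16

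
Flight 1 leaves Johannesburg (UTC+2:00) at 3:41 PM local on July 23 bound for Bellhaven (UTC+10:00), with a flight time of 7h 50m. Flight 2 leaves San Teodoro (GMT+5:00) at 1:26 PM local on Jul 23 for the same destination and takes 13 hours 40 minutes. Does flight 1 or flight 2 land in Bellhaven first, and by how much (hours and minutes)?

the first, by 35 minutes

Flight 1 in UTC: 3:41 PM − 2:00 = 1:41 PM on Jul 23.
+7 hours and 50 minutes → arrive 9:31 PM UTC on Jul 23.
Flight 2 in UTC: 1:26 PM − 5:00 = 8:26 AM on Jul 23.
+13 hours 40 minutes → arrive 10:06 PM UTC on Jul 23.
Flight 1 lands earlier by 35 minutes.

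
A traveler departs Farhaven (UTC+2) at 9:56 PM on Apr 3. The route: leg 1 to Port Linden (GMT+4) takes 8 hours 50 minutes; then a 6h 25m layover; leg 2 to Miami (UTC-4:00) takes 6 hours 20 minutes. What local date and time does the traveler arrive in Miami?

Convert departure to UTC: 9:56 PM − 2:00 = 7:56 PM UTC on Apr 3.
Add 8 hours and 50 minutes leg 1 → 4:46 AM UTC (Apr 4).
Add 6 hours and 25 minutes layover in Port Linden → 11:11 AM UTC.
Add 6 hours and 20 minutes leg 2 → 5:31 PM UTC.
Miami is UTC−4:00, so local arrival = 5:31 PM − 4:00 = 1:31 PM on Apr 4.

1:31 PM on Apr 4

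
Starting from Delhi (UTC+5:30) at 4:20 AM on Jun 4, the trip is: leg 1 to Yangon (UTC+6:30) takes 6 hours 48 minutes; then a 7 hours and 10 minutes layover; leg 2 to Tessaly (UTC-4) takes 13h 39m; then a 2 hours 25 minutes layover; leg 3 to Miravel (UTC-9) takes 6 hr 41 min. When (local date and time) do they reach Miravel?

2:33 AM on June 5

Convert departure to UTC: 4:20 AM − 5:30 = 10:50 PM UTC on Jun 3.
Add 6 hours 48 minutes leg 1 → 5:38 AM UTC (Jun 4).
Add 7 hours 10 minutes layover in Yangon → 12:48 PM UTC.
Add 13 hours and 39 minutes leg 2 → 2:27 AM UTC (Jun 5).
Add 2 hours 25 minutes layover in Tessaly → 4:52 AM UTC.
Add 6 hours 41 minutes leg 3 → 11:33 AM UTC.
Miravel is UTC−9:00, so local arrival = 11:33 AM − 9:00 = 2:33 AM on Jun 5.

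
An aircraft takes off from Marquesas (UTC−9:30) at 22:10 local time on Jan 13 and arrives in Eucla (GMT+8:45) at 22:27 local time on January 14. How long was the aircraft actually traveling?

Eucla is 18:15 ahead of Marquesas.
Clock-face elapsed time (ignoring zones) is 24 hours 17 minutes.
Actual elapsed = 24 hours 17 minutes − 18:15 = 6 hours 2 minutes.

6 hours 2 minutes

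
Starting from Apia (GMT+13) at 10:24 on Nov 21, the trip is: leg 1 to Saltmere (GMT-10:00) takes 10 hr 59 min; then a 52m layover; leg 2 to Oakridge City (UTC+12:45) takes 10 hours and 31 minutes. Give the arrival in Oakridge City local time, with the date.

Convert departure to UTC: 10:24 − 13:00 = 21:24 UTC on Nov 20.
Add 10 hours and 59 minutes leg 1 → 08:23 UTC (Nov 21).
Add 52 minutes layover in Saltmere → 09:15 UTC.
Add 10 hours and 31 minutes leg 2 → 19:46 UTC.
Oakridge City is UTC+12:45, so local arrival = 19:46 + 12:45 = 08:31 on Nov 22.

08:31 on November 22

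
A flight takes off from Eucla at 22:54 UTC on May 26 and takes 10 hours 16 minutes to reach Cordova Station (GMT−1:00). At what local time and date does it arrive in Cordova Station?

08:10 on May 27

Departure is given in UTC: 22:54 on May 26.
Add 10 hours and 16 minutes → 09:10 UTC (May 27).
Cordova Station is UTC−1:00: 09:10 − 1:00 = 08:10 on May 27.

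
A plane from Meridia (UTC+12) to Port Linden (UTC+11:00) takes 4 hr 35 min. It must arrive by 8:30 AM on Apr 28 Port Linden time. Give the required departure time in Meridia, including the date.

Target arrival in UTC: 8:30 AM − 11:00 = 9:30 PM on Apr 27.
Subtract 4 hours and 35 minutes → departure 4:55 PM UTC on Apr 27.
Meridia is UTC+12:00: 4:55 PM + 12:00 = 4:55 AM on Apr 28.

4:55 AM on April 28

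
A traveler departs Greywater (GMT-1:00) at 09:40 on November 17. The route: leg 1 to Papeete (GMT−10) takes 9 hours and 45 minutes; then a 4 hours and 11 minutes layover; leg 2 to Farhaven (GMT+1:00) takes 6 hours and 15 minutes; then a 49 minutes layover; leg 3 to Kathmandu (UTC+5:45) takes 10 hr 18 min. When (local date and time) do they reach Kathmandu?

23:43 on November 18

Convert departure to UTC: 09:40 + 1:00 = 10:40 UTC on Nov 17.
Add 9 hours and 45 minutes leg 1 → 20:25 UTC.
Add 4 hours 11 minutes layover in Papeete → 00:36 UTC (Nov 18).
Add 6 hours 15 minutes leg 2 → 06:51 UTC.
Add 49 minutes layover in Farhaven → 07:40 UTC.
Add 10 hours and 18 minutes leg 3 → 17:58 UTC.
Kathmandu is UTC+5:45, so local arrival = 17:58 + 5:45 = 23:43 on Nov 18.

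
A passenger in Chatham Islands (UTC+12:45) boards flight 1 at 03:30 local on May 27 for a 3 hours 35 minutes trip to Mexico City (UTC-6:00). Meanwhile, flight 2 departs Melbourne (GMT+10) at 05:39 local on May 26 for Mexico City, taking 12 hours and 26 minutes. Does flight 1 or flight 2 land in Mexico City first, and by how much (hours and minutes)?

Flight 1 in UTC: 03:30 − 12:45 = 14:45 on May 26.
+3 hours and 35 minutes → arrive 18:20 UTC on May 26.
Flight 2 in UTC: 05:39 − 10:00 = 19:39 on May 25.
+12 hours 26 minutes → arrive 08:05 UTC on May 26.
Flight 2 lands earlier by 10 hours 15 minutes.

the second, by 10 hours 15 minutes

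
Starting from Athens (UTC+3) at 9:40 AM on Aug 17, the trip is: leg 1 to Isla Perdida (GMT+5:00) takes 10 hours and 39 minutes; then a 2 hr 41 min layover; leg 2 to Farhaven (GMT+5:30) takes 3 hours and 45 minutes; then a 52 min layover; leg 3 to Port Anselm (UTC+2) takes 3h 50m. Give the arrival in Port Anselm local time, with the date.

6:27 AM on August 18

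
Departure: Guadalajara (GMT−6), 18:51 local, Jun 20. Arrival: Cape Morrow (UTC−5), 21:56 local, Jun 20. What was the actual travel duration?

Cape Morrow is 1:00 ahead of Guadalajara.
Clock-face elapsed time (ignoring zones) is 3 hours 5 minutes.
Actual elapsed = 3 hours 5 minutes − 1:00 = 2 hours 5 minutes.

2 hours 5 minutes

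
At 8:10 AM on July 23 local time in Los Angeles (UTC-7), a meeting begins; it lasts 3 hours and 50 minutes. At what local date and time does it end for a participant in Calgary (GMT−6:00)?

Convert start to UTC: 8:10 AM + 7:00 = 3:10 PM UTC on Jul 23.
Add 3 hours and 50 minutes duration → 7:00 PM UTC.
Calgary is UTC−6:00, so local end time = 7:00 PM − 6:00 = 1:00 PM on Jul 23.

1:00 PM on July 23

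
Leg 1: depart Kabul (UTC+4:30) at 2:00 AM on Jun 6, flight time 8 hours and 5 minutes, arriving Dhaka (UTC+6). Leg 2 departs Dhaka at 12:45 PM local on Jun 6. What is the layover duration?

Convert departure to UTC: 2:00 AM − 4:30 = 9:30 PM UTC on Jun 5.
Add 8 hours and 5 minutes flight time → 5:35 AM UTC (Jun 6).
Dhaka is UTC+6:00, so local arrival = 5:35 AM + 6:00 = 11:35 AM on Jun 6.
Layover = 12:45 PM − 11:35 AM = 1 hour 10 minutes.

1 hour 10 minutes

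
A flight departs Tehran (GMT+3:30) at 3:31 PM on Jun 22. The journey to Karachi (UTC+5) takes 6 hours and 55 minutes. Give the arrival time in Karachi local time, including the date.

Convert departure to UTC: 3:31 PM − 3:30 = 12:01 PM UTC on Jun 22.
Add 6 hours 55 minutes travel time → 6:56 PM UTC.
Karachi is UTC+5:00, so local arrival = 6:56 PM + 5:00 = 11:56 PM on Jun 22.

11:56 PM on June 22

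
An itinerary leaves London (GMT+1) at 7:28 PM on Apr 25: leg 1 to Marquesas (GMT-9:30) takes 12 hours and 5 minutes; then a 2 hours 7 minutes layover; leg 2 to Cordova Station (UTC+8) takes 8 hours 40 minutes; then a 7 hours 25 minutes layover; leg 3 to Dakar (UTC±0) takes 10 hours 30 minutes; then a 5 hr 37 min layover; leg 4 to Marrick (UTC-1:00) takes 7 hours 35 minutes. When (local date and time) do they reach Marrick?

11:27 PM on Apr 27

Convert departure to UTC: 7:28 PM − 1:00 = 6:28 PM UTC on Apr 25.
Add 12 hours and 5 minutes leg 1 → 6:33 AM UTC (Apr 26).
Add 2 hours 7 minutes layover in Marquesas → 8:40 AM UTC.
Add 8 hours and 40 minutes leg 2 → 5:20 PM UTC.
Add 7 hours and 25 minutes layover in Cordova Station → 12:45 AM UTC (Apr 27).
Add 10 hours and 30 minutes leg 3 → 11:15 AM UTC.
Add 5 hours 37 minutes layover in Dakar → 4:52 PM UTC.
Add 7 hours and 35 minutes leg 4 → 12:27 AM UTC (Apr 28).
Marrick is UTC−1:00, so local arrival = 12:27 AM − 1:00 = 11:27 PM on Apr 27.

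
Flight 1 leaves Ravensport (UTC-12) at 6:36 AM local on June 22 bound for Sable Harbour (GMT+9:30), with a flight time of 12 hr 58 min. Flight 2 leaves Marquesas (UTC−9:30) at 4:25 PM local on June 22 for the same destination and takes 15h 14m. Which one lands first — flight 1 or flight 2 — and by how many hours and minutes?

Flight 1 in UTC: 6:36 AM + 12:00 = 6:36 PM on Jun 22.
+12 hours 58 minutes → arrive 7:34 AM UTC on Jun 23.
Flight 2 in UTC: 4:25 PM + 9:30 = 1:55 AM on Jun 23.
+15 hours 14 minutes → arrive 5:09 PM UTC on Jun 23.
Flight 1 lands earlier by 9 hours 35 minutes.

the first, by 9 hours 35 minutes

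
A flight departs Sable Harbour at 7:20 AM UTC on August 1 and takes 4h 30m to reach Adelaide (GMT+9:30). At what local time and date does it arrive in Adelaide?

Departure is given in UTC: 7:20 AM on Aug 1.
Add 4 hours 30 minutes → 11:50 AM UTC.
Adelaide is UTC+9:30: 11:50 AM + 9:30 = 9:20 PM on Aug 1.

9:20 PM on Aug 1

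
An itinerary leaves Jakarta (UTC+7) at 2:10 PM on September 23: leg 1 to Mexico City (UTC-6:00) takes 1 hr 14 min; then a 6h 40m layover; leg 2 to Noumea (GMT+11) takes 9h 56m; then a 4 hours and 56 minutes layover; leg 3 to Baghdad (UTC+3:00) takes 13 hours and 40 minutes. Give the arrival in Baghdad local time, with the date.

Convert departure to UTC: 2:10 PM − 7:00 = 7:10 AM UTC on Sep 23.
Add 1 hour and 14 minutes leg 1 → 8:24 AM UTC.
Add 6 hours and 40 minutes layover in Mexico City → 3:04 PM UTC.
Add 9 hours and 56 minutes leg 2 → 1:00 AM UTC (Sep 24).
Add 4 hours 56 minutes layover in Noumea → 5:56 AM UTC.
Add 13 hours and 40 minutes leg 3 → 7:36 PM UTC.
Baghdad is UTC+3:00, so local arrival = 7:36 PM + 3:00 = 10:36 PM on Sep 24.

10:36 PM on September 24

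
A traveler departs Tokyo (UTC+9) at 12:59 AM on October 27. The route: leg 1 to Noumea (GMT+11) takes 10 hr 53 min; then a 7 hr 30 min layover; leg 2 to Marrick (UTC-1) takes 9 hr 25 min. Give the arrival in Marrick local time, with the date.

Convert departure to UTC: 12:59 AM − 9:00 = 3:59 PM UTC on Oct 26.
Add 10 hours and 53 minutes leg 1 → 2:52 AM UTC (Oct 27).
Add 7 hours and 30 minutes layover in Noumea → 10:22 AM UTC.
Add 9 hours 25 minutes leg 2 → 7:47 PM UTC.
Marrick is UTC−1:00, so local arrival = 7:47 PM − 1:00 = 6:47 PM on Oct 27.

6:47 PM on October 27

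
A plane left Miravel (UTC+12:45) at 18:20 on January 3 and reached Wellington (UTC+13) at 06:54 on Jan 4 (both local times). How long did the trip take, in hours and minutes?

12 hours 19 minutes

Wellington is 0:15 ahead of Miravel.
Clock-face elapsed time (ignoring zones) is 12 hours 34 minutes.
Actual elapsed = 12 hours 34 minutes − 0:15 = 12 hours 19 minutes.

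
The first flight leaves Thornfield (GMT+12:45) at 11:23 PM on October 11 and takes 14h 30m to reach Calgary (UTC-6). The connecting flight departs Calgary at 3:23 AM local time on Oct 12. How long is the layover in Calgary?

8 hours 15 minutes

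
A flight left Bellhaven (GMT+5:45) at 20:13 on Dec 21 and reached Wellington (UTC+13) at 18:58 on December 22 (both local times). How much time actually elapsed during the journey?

Departure in UTC: 20:13 − 5:45 = 14:28 on Dec 21.
Arrival in UTC: 18:58 − 13:00 = 05:58 on Dec 22.
Elapsed = 05:58 − 14:28 (+1 day) = 15 hours 30 minutes.

15 hours 30 minutes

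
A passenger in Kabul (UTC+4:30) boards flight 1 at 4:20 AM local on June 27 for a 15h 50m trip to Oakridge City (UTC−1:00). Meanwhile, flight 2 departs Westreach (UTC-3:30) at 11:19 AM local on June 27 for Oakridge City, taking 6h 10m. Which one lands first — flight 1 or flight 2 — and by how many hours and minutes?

Flight 1 in UTC: 4:20 AM − 4:30 = 11:50 PM on Jun 26.
+15 hours 50 minutes → arrive 3:40 PM UTC on Jun 27.
Flight 2 in UTC: 11:19 AM + 3:30 = 2:49 PM on Jun 27.
+6 hours and 10 minutes → arrive 8:59 PM UTC on Jun 27.
Flight 1 lands earlier by 5 hours 19 minutes.

the first, by 5 hours 19 minutes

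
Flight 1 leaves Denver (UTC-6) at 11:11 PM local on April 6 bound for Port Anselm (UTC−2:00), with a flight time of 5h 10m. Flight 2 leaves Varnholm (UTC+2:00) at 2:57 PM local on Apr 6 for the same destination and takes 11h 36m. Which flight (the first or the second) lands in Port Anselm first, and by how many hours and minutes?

the second, by 9 hours 48 minutes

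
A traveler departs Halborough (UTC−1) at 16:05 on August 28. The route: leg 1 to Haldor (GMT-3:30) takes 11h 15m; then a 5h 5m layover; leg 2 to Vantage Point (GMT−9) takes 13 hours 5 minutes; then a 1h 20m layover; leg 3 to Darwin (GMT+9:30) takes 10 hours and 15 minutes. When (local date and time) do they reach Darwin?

19:35 on August 30

Convert departure to UTC: 16:05 + 1:00 = 17:05 UTC on Aug 28.
Add 11 hours and 15 minutes leg 1 → 04:20 UTC (Aug 29).
Add 5 hours and 5 minutes layover in Haldor → 09:25 UTC.
Add 13 hours and 5 minutes leg 2 → 22:30 UTC.
Add 1 hour 20 minutes layover in Vantage Point → 23:50 UTC.
Add 10 hours and 15 minutes leg 3 → 10:05 UTC (Aug 30).
Darwin is UTC+9:30, so local arrival = 10:05 + 9:30 = 19:35 on Aug 30.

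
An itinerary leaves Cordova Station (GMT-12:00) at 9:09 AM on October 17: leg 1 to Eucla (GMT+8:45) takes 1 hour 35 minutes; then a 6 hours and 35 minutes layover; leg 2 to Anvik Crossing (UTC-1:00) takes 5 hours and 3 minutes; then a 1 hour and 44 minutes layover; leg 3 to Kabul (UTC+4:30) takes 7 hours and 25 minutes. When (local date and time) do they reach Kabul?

Convert departure to UTC: 9:09 AM + 12:00 = 9:09 PM UTC on Oct 17.
Add 1 hour 35 minutes leg 1 → 10:44 PM UTC.
Add 6 hours and 35 minutes layover in Eucla → 5:19 AM UTC (Oct 18).
Add 5 hours and 3 minutes leg 2 → 10:22 AM UTC.
Add 1 hour and 44 minutes layover in Anvik Crossing → 12:06 PM UTC.
Add 7 hours 25 minutes leg 3 → 7:31 PM UTC.
Kabul is UTC+4:30, so local arrival = 7:31 PM + 4:30 = 12:01 AM on Oct 19.

12:01 AM on Oct 19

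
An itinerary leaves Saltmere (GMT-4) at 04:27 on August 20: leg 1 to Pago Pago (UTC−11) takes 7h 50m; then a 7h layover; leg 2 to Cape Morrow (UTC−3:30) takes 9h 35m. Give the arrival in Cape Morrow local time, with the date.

Convert departure to UTC: 04:27 + 4:00 = 08:27 UTC on Aug 20.
Add 7 hours 50 minutes leg 1 → 16:17 UTC.
Add 7 hours layover in Pago Pago → 23:17 UTC.
Add 9 hours 35 minutes leg 2 → 08:52 UTC (Aug 21).
Cape Morrow is UTC−3:30, so local arrival = 08:52 − 3:30 = 05:22 on Aug 21.

05:22 on Aug 21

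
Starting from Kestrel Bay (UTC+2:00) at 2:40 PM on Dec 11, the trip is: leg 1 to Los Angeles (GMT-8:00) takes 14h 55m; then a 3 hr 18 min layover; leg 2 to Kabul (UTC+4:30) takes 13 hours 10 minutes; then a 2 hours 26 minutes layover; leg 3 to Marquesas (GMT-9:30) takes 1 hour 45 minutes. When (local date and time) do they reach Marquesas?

Convert departure to UTC: 2:40 PM − 2:00 = 12:40 PM UTC on Dec 11.
Add 14 hours 55 minutes leg 1 → 3:35 AM UTC (Dec 12).
Add 3 hours and 18 minutes layover in Los Angeles → 6:53 AM UTC.
Add 13 hours and 10 minutes leg 2 → 8:03 PM UTC.
Add 2 hours and 26 minutes layover in Kabul → 10:29 PM UTC.
Add 1 hour and 45 minutes leg 3 → 12:14 AM UTC (Dec 13).
Marquesas is UTC−9:30, so local arrival = 12:14 AM − 9:30 = 2:44 PM on Dec 12.

2:44 PM on December 12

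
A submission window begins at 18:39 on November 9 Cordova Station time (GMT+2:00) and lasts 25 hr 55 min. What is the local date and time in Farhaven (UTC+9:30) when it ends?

04:04 on November 11

Farhaven is 7:30 ahead of Cordova Station.
After 25 hours and 55 minutes it is 20:34 (Nov 10) in Cordova Station.
Shift by the zone difference: 20:34 + 7:30 = 04:04 on Nov 11 in Farhaven.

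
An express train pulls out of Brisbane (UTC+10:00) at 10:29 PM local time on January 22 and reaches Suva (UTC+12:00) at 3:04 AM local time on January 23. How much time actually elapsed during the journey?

2 hours 35 minutes

Departure in UTC: 10:29 PM − 10:00 = 12:29 PM on Jan 22.
Arrival in UTC: 3:04 AM − 12:00 = 3:04 PM on Jan 22.
Elapsed = 3:04 PM − 12:29 PM = 2 hours 35 minutes.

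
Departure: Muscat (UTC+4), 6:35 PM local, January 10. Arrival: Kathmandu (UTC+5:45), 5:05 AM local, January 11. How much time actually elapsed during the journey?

Departure in UTC: 6:35 PM − 4:00 = 2:35 PM on Jan 10.
Arrival in UTC: 5:05 AM − 5:45 = 11:20 PM on Jan 10.
Elapsed = 11:20 PM − 2:35 PM = 8 hours 45 minutes.

8 hours 45 minutes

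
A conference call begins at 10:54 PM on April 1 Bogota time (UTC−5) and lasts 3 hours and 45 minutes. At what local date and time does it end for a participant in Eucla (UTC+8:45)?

Convert start to UTC: 10:54 PM + 5:00 = 3:54 AM UTC on Apr 2.
Add 3 hours and 45 minutes duration → 7:39 AM UTC.
Eucla is UTC+8:45, so local end time = 7:39 AM + 8:45 = 4:24 PM on Apr 2.

4:24 PM on Apr 2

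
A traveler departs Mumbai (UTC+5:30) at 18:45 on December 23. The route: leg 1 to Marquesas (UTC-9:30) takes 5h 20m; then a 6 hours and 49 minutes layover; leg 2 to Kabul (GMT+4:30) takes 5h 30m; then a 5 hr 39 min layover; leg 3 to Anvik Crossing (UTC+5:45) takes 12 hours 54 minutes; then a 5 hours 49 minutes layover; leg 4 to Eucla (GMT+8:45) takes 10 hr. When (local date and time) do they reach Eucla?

Convert departure to UTC: 18:45 − 5:30 = 13:15 UTC on Dec 23.
Add 5 hours and 20 minutes leg 1 → 18:35 UTC.
Add 6 hours 49 minutes layover in Marquesas → 01:24 UTC (Dec 24).
Add 5 hours 30 minutes leg 2 → 06:54 UTC.
Add 5 hours 39 minutes layover in Kabul → 12:33 UTC.
Add 12 hours 54 minutes leg 3 → 01:27 UTC (Dec 25).
Add 5 hours and 49 minutes layover in Anvik Crossing → 07:16 UTC.
Add 10 hours leg 4 → 17:16 UTC.
Eucla is UTC+8:45, so local arrival = 17:16 + 8:45 = 02:01 on Dec 26.

02:01 on Dec 26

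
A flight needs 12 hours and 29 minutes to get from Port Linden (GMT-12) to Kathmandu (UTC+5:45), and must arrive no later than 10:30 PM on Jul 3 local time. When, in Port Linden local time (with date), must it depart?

4:16 PM on Jul 2

Target arrival in UTC: 10:30 PM − 5:45 = 4:45 PM on Jul 3.
Subtract 12 hours 29 minutes → departure 4:16 AM UTC on Jul 3.
Port Linden is UTC−12:00: 4:16 AM − 12:00 = 4:16 PM on Jul 2.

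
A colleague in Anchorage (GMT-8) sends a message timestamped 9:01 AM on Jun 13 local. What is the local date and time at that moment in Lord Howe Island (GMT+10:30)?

3:31 AM on Jun 14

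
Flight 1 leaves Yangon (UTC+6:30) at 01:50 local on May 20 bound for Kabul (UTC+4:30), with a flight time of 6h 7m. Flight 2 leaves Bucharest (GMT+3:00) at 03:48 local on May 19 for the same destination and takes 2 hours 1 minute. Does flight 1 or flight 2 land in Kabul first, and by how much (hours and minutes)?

the second, by 22 hours 38 minutes

Flight 1 in UTC: 01:50 − 6:30 = 19:20 on May 19.
+6 hours and 7 minutes → arrive 01:27 UTC on May 20.
Flight 2 in UTC: 03:48 − 3:00 = 00:48 on May 19.
+2 hours and 1 minute → arrive 02:49 UTC on May 19.
Flight 2 lands earlier by 22 hours 38 minutes.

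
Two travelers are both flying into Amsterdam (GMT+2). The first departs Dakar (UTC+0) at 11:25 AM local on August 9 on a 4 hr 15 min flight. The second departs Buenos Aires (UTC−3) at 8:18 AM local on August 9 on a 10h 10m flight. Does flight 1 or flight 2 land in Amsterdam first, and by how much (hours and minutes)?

the first, by 5 hours 48 minutes

Flight 1 departs at 11:25 AM UTC (Aug 9).
+4 hours and 15 minutes → arrive 3:40 PM UTC on Aug 9.
Flight 2 in UTC: 8:18 AM + 3:00 = 11:18 AM on Aug 9.
+10 hours and 10 minutes → arrive 9:28 PM UTC on Aug 9.
Flight 1 lands earlier by 5 hours 48 minutes.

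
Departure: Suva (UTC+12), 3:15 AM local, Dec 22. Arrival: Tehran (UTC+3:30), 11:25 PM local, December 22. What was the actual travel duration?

Departure in UTC: 3:15 AM − 12:00 = 3:15 PM on Dec 21.
Arrival in UTC: 11:25 PM − 3:30 = 7:55 PM on Dec 22.
Elapsed = 7:55 PM − 3:15 PM (+1 day) = 28 hours 40 minutes.

28 hours 40 minutes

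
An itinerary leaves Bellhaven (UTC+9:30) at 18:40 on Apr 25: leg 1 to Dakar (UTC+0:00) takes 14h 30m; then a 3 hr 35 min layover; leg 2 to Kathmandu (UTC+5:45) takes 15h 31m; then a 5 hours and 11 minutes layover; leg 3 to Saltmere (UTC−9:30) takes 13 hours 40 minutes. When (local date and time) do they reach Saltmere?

Convert departure to UTC: 18:40 − 9:30 = 09:10 UTC on Apr 25.
Add 14 hours and 30 minutes leg 1 → 23:40 UTC.
Add 3 hours 35 minutes layover in Dakar → 03:15 UTC (Apr 26).
Add 15 hours and 31 minutes leg 2 → 18:46 UTC.
Add 5 hours 11 minutes layover in Kathmandu → 23:57 UTC.
Add 13 hours and 40 minutes leg 3 → 13:37 UTC (Apr 27).
Saltmere is UTC−9:30, so local arrival = 13:37 − 9:30 = 04:07 on Apr 27.

04:07 on April 27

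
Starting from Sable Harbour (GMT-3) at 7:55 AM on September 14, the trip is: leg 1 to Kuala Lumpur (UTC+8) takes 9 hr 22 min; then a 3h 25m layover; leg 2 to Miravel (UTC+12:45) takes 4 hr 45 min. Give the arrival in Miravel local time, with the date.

Convert departure to UTC: 7:55 AM + 3:00 = 10:55 AM UTC on Sep 14.
Add 9 hours and 22 minutes leg 1 → 8:17 PM UTC.
Add 3 hours 25 minutes layover in Kuala Lumpur → 11:42 PM UTC.
Add 4 hours and 45 minutes leg 2 → 4:27 AM UTC (Sep 15).
Miravel is UTC+12:45, so local arrival = 4:27 AM + 12:45 = 5:12 PM on Sep 15.

5:12 PM on September 15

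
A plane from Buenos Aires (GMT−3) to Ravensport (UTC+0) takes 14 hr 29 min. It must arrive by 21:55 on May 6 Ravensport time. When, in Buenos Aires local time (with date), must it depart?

04:26 on May 6

Target arrival is already UTC: 21:55 on May 6.
Subtract 14 hours and 29 minutes → departure 07:26 UTC on May 6.
Buenos Aires is UTC−3:00: 07:26 − 3:00 = 04:26 on May 6.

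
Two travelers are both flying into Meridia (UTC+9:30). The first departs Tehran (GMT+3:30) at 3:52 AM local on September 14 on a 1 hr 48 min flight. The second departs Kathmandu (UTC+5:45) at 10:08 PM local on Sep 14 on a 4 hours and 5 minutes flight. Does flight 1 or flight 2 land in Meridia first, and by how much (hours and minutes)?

the first, by 18 hours 18 minutes

Flight 1 in UTC: 3:52 AM − 3:30 = 12:22 AM on Sep 14.
+1 hour and 48 minutes → arrive 2:10 AM UTC on Sep 14.
Flight 2 in UTC: 10:08 PM − 5:45 = 4:23 PM on Sep 14.
+4 hours 5 minutes → arrive 8:28 PM UTC on Sep 14.
Flight 1 lands earlier by 18 hours 18 minutes.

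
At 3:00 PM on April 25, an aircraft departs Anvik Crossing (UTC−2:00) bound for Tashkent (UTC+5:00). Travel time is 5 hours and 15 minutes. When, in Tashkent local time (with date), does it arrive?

3:15 AM on Apr 26

Convert departure to UTC: 3:00 PM + 2:00 = 5:00 PM UTC on Apr 25.
Add 5 hours and 15 minutes travel time → 10:15 PM UTC.
Tashkent is UTC+5:00, so local arrival = 10:15 PM + 5:00 = 3:15 AM on Apr 26.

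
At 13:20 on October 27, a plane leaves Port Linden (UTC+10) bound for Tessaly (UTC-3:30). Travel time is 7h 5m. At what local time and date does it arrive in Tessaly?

06:55 on Oct 27

Tessaly is 13:30 behind Port Linden.
After 7 hours and 5 minutes it is 20:25 in Port Linden.
Shift by the zone difference: 20:25 − 13:30 = 06:55 on Oct 27 in Tessaly.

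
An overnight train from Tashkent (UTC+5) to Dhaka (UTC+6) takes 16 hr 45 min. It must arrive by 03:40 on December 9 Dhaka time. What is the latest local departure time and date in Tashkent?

09:55 on December 8

Target arrival in UTC: 03:40 − 6:00 = 21:40 on Dec 8.
Subtract 16 hours 45 minutes → departure 04:55 UTC on Dec 8.
Tashkent is UTC+5:00: 04:55 + 5:00 = 09:55 on Dec 8.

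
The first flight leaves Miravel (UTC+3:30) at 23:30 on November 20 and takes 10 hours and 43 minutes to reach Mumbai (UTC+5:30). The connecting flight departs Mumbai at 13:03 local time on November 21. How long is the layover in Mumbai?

50 minutes

Convert departure to UTC: 23:30 − 3:30 = 20:00 UTC on Nov 20.
Add 10 hours and 43 minutes flight time → 06:43 UTC (Nov 21).
Mumbai is UTC+5:30, so local arrival = 06:43 + 5:30 = 12:13 on Nov 21.
Layover = 13:03 − 12:13 = 50 minutes.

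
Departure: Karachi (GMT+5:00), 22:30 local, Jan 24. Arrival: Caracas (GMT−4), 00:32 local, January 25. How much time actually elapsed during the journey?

Departure in UTC: 22:30 − 5:00 = 17:30 on Jan 24.
Arrival in UTC: 00:32 + 4:00 = 04:32 on Jan 25.
Elapsed = 04:32 − 17:30 (+1 day) = 11 hours 2 minutes.

11 hours 2 minutes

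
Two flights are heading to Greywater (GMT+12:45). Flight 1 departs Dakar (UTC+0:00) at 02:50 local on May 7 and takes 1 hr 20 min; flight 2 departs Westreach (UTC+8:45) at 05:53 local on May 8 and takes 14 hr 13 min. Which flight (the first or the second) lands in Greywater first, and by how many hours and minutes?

Flight 1 departs at 02:50 UTC (May 7).
+1 hour and 20 minutes → arrive 04:10 UTC on May 7.
Flight 2 in UTC: 05:53 − 8:45 = 21:08 on May 7.
+14 hours 13 minutes → arrive 11:21 UTC on May 8.
Flight 1 lands earlier by 31 hours 11 minutes.

the first, by 31 hours 11 minutes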